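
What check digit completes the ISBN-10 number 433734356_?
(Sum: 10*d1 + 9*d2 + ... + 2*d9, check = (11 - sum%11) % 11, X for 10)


Weighted sum: 217
217 mod 11 = 8

Check digit: 3


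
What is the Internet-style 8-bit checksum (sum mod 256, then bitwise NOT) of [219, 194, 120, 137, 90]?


Sum = 760 mod 256 = 248
Complement = 7

7


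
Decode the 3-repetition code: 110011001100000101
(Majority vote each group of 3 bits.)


Groups: 110, 011, 001, 100, 000, 101
Majority votes: 110001

110001


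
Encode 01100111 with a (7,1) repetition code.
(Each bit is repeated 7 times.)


Each bit -> 7 copies

00000001111111111111100000000000000111111111111111111111


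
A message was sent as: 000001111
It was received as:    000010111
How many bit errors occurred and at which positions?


XOR: 000011000

2 error(s) at position(s): 4, 5


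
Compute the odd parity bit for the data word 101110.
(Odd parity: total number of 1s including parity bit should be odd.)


Number of 1s in data: 4
Parity bit: 1

1


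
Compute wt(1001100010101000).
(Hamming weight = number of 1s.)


Counting 1s in 1001100010101000

6


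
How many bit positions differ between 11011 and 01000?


XOR: 10011
Count of 1s: 3

3


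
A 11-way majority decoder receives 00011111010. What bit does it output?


Ones: 6 out of 11
Threshold: 6

1 (6/11 voted 1)


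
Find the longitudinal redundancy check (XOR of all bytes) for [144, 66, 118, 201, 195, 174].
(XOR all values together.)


XOR chain: 144 ^ 66 ^ 118 ^ 201 ^ 195 ^ 174 = 0

0


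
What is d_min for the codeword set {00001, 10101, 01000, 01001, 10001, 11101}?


Comparing all pairs, minimum distance: 1
Can detect 0 errors, correct 0 errors

1


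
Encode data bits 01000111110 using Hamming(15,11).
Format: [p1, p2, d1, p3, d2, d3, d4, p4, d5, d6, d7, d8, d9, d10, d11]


Parity bits: p1=1, p2=1, p3=0, p4=1

110010010111110


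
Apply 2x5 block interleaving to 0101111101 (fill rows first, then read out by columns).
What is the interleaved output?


Matrix:
  01011
  11101
Read columns: 0111011011

0111011011


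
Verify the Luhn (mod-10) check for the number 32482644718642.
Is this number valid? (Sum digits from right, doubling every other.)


Luhn sum = 75
75 mod 10 = 5

Invalid (Luhn sum mod 10 = 5)


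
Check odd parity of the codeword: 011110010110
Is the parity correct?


Number of 1s: 7

Yes, parity is correct (7 ones)


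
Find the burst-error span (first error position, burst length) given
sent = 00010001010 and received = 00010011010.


XOR: 00000010000

Burst at position 6, length 1


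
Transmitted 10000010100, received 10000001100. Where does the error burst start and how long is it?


XOR: 00000011000

Burst at position 6, length 2


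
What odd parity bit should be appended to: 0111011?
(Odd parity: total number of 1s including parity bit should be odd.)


Number of 1s in data: 5
Parity bit: 0

0


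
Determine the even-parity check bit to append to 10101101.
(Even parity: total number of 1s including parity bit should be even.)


Number of 1s in data: 5
Parity bit: 1

1


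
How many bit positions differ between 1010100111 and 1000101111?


XOR: 0010001000
Count of 1s: 2

2


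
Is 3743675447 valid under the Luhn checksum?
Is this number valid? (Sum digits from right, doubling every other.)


Luhn sum = 54
54 mod 10 = 4

Invalid (Luhn sum mod 10 = 4)


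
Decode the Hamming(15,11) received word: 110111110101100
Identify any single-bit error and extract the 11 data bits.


Syndrome = 0: no error detected

Data: 01110101100 (no errors)


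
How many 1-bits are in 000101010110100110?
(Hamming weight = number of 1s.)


Counting 1s in 000101010110100110

8


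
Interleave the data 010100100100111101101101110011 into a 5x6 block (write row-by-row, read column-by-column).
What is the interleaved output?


Matrix:
  010100
  100100
  111101
  101101
  110011
Read columns: 011111010100110111100000100111

011111010100110111100000100111


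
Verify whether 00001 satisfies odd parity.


Number of 1s: 1

Yes, parity is correct (1 ones)


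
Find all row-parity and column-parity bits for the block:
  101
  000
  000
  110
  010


Row parities: 00001
Column parities: 001

Row P: 00001, Col P: 001, Corner: 1


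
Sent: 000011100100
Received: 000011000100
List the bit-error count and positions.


XOR: 000000100000

1 error(s) at position(s): 6


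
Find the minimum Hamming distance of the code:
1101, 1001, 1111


Comparing all pairs, minimum distance: 1
Can detect 0 errors, correct 0 errors

1


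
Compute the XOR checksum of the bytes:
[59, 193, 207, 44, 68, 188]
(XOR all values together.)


XOR chain: 59 ^ 193 ^ 207 ^ 44 ^ 68 ^ 188 = 225

225


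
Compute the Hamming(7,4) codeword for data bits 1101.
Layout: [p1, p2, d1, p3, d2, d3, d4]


Parity bits: p1=1, p2=0, p3=0

1010101


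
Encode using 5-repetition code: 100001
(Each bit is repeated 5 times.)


Each bit -> 5 copies

111110000000000000000000011111


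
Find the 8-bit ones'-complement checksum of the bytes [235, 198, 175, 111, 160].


Sum = 879 mod 256 = 111
Complement = 144

144


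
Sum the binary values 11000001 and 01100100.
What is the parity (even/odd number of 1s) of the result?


11000001 = 193
01100100 = 100
Sum = 293 = 100100101
1s count = 4

even parity (4 ones in 100100101)


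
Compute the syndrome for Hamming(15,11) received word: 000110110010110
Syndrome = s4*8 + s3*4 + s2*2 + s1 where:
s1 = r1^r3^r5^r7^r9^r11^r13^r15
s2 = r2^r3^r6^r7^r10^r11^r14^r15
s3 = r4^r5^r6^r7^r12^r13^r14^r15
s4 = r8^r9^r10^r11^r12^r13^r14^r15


s1=0, s2=1, s3=1, s4=0

Syndrome = 6 (error at position 6)


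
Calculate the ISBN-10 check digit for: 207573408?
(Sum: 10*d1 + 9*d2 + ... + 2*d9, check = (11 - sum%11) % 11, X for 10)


Weighted sum: 200
200 mod 11 = 2

Check digit: 9


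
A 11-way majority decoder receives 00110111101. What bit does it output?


Ones: 7 out of 11
Threshold: 6

1 (7/11 voted 1)


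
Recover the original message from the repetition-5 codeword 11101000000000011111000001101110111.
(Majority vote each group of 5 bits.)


Groups: 11101, 00000, 00000, 11111, 00000, 11011, 10111
Majority votes: 1001011

1001011


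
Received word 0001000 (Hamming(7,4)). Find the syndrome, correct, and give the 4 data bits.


Syndrome = 4: error at position 4

Data: 0000 (corrected bit 4)


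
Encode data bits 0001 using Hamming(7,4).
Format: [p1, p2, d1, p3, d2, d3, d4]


Parity bits: p1=1, p2=1, p3=1

1101001


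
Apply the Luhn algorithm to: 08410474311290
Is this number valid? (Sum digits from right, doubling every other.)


Luhn sum = 50
50 mod 10 = 0

Valid (Luhn sum mod 10 = 0)


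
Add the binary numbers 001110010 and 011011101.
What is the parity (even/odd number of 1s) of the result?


001110010 = 114
011011101 = 221
Sum = 335 = 101001111
1s count = 6

even parity (6 ones in 101001111)


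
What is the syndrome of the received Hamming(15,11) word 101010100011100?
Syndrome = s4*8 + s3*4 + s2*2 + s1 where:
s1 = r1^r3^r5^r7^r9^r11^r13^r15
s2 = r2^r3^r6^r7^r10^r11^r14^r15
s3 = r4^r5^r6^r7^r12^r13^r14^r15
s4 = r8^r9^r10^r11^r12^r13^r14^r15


s1=0, s2=1, s3=0, s4=1

Syndrome = 10 (error at position 10)


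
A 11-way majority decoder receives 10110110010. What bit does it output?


Ones: 6 out of 11
Threshold: 6

1 (6/11 voted 1)


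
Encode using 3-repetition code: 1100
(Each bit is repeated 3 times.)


Each bit -> 3 copies

111111000000


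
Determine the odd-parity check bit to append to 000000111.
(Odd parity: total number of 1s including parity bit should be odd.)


Number of 1s in data: 3
Parity bit: 0

0


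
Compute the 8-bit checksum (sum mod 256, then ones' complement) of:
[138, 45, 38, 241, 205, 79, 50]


Sum = 796 mod 256 = 28
Complement = 227

227


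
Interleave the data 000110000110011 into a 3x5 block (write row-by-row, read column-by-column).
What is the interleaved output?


Matrix:
  00011
  00001
  10011
Read columns: 001000000101111

001000000101111


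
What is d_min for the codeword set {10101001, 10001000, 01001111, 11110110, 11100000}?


Comparing all pairs, minimum distance: 2
Can detect 1 errors, correct 0 errors

2


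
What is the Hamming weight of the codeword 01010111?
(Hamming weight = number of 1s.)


Counting 1s in 01010111

5


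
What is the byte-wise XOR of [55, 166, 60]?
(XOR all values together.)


XOR chain: 55 ^ 166 ^ 60 = 173

173


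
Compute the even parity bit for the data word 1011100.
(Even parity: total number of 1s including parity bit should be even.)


Number of 1s in data: 4
Parity bit: 0

0


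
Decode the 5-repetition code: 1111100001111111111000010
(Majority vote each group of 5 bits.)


Groups: 11111, 00001, 11111, 11110, 00010
Majority votes: 10110

10110


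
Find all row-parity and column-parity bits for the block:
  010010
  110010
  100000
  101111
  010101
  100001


Row parities: 011110
Column parities: 011011

Row P: 011110, Col P: 011011, Corner: 0


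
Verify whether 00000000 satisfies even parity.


Number of 1s: 0

Yes, parity is correct (0 ones)


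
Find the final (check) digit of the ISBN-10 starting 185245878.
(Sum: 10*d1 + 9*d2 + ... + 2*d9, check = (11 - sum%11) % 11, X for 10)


Weighted sum: 254
254 mod 11 = 1

Check digit: X


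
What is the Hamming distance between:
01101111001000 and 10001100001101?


XOR: 11100011000101
Count of 1s: 7

7


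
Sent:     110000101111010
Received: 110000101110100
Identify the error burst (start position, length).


XOR: 000000000001110

Burst at position 11, length 3


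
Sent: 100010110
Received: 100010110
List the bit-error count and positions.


XOR: 000000000

0 errors (received matches sent)


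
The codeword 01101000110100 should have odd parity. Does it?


Number of 1s: 6

No, parity error (6 ones)


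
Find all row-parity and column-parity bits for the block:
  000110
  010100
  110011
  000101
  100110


Row parities: 00001
Column parities: 000010

Row P: 00001, Col P: 000010, Corner: 1


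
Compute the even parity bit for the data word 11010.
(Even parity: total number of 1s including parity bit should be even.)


Number of 1s in data: 3
Parity bit: 1

1


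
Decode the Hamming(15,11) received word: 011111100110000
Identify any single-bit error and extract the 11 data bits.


Syndrome = 0: no error detected

Data: 11110110000 (no errors)


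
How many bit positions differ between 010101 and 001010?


XOR: 011111
Count of 1s: 5

5


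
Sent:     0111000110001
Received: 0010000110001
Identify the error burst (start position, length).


XOR: 0101000000000

Burst at position 1, length 3


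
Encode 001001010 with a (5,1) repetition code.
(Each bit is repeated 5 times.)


Each bit -> 5 copies

000000000011111000000000011111000001111100000


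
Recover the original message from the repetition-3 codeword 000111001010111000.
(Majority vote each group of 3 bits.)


Groups: 000, 111, 001, 010, 111, 000
Majority votes: 010010

010010


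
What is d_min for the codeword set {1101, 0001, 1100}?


Comparing all pairs, minimum distance: 1
Can detect 0 errors, correct 0 errors

1


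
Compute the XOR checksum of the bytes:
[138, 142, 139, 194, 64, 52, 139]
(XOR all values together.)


XOR chain: 138 ^ 142 ^ 139 ^ 194 ^ 64 ^ 52 ^ 139 = 178

178


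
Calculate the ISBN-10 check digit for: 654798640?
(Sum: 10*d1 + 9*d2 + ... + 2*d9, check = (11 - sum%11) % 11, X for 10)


Weighted sum: 316
316 mod 11 = 8

Check digit: 3


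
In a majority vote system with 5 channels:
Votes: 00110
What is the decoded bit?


Ones: 2 out of 5
Threshold: 3

0 (2/5 voted 1)


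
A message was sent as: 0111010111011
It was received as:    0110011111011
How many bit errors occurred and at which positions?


XOR: 0001001000000

2 error(s) at position(s): 3, 6


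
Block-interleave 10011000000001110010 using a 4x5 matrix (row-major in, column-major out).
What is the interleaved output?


Matrix:
  10011
  00000
  00011
  10010
Read columns: 10010000000010111010

10010000000010111010


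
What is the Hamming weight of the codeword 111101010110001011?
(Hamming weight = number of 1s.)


Counting 1s in 111101010110001011

11


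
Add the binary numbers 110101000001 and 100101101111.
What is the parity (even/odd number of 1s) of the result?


110101000001 = 3393
100101101111 = 2415
Sum = 5808 = 1011010110000
1s count = 6

even parity (6 ones in 1011010110000)


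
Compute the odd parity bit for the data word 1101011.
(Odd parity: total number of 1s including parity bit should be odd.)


Number of 1s in data: 5
Parity bit: 0

0


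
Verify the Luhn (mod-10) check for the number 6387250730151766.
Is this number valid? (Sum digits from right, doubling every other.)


Luhn sum = 67
67 mod 10 = 7

Invalid (Luhn sum mod 10 = 7)


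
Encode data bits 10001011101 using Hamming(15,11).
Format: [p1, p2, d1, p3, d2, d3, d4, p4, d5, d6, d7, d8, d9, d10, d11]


Parity bits: p1=1, p2=1, p3=1, p4=1

111100011011101


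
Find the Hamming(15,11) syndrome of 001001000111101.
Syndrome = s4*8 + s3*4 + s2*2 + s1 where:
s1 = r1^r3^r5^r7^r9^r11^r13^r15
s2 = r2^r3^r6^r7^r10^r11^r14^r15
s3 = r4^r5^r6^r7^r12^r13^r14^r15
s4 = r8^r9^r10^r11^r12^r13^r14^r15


s1=0, s2=1, s3=0, s4=1

Syndrome = 10 (error at position 10)


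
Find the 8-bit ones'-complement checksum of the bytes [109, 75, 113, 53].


Sum = 350 mod 256 = 94
Complement = 161

161


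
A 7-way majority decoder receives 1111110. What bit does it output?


Ones: 6 out of 7
Threshold: 4

1 (6/7 voted 1)


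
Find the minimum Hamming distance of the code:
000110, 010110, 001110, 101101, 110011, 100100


Comparing all pairs, minimum distance: 1
Can detect 0 errors, correct 0 errors

1


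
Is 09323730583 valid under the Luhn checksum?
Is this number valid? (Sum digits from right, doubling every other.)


Luhn sum = 42
42 mod 10 = 2

Invalid (Luhn sum mod 10 = 2)


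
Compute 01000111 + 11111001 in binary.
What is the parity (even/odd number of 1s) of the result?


01000111 = 71
11111001 = 249
Sum = 320 = 101000000
1s count = 2

even parity (2 ones in 101000000)


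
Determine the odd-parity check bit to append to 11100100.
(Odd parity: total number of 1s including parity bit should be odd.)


Number of 1s in data: 4
Parity bit: 1

1


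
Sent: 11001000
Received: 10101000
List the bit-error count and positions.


XOR: 01100000

2 error(s) at position(s): 1, 2


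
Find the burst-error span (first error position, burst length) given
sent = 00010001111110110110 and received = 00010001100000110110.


XOR: 00000000011110000000

Burst at position 9, length 4


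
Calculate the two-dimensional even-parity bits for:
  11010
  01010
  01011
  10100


Row parities: 1010
Column parities: 01111

Row P: 1010, Col P: 01111, Corner: 0


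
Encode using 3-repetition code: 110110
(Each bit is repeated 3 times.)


Each bit -> 3 copies

111111000111111000


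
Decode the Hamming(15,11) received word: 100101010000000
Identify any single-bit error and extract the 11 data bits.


Syndrome = 11: error at position 11

Data: 00100010000 (corrected bit 11)


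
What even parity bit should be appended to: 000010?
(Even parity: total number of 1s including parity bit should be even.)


Number of 1s in data: 1
Parity bit: 1

1


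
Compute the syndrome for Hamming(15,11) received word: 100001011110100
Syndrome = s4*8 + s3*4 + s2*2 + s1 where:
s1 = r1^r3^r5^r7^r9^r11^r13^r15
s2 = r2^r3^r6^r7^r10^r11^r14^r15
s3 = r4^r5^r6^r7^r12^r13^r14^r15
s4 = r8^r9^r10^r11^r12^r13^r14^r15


s1=0, s2=1, s3=0, s4=1

Syndrome = 10 (error at position 10)


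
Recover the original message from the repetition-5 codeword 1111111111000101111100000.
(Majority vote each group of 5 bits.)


Groups: 11111, 11111, 00010, 11111, 00000
Majority votes: 11010

11010


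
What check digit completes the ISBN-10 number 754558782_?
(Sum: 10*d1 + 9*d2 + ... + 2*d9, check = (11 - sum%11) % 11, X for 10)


Weighted sum: 308
308 mod 11 = 0

Check digit: 0


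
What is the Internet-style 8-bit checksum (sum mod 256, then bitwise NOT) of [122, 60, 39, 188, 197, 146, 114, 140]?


Sum = 1006 mod 256 = 238
Complement = 17

17


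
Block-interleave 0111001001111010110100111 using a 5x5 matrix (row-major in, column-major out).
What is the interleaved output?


Matrix:
  01110
  01001
  11101
  01101
  00111
Read columns: 0010011110101111000101111

0010011110101111000101111


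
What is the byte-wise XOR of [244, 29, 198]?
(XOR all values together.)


XOR chain: 244 ^ 29 ^ 198 = 47

47


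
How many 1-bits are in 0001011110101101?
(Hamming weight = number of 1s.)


Counting 1s in 0001011110101101

9


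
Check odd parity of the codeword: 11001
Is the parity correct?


Number of 1s: 3

Yes, parity is correct (3 ones)


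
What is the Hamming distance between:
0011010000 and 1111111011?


XOR: 1100101011
Count of 1s: 6

6


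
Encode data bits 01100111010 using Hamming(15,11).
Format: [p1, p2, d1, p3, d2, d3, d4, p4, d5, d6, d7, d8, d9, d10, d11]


Parity bits: p1=0, p2=0, p3=0, p4=0

000011000111010


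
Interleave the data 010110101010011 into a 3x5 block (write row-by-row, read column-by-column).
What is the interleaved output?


Matrix:
  01011
  01010
  10011
Read columns: 001110000111101

001110000111101


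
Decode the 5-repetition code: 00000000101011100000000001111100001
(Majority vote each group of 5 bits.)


Groups: 00000, 00010, 10111, 00000, 00000, 11111, 00001
Majority votes: 0010010

0010010


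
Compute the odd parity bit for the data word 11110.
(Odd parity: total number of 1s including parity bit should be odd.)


Number of 1s in data: 4
Parity bit: 1

1


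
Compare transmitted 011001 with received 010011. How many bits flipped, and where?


XOR: 001010

2 error(s) at position(s): 2, 4


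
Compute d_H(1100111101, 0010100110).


XOR: 1110011011
Count of 1s: 7

7


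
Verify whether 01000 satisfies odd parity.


Number of 1s: 1

Yes, parity is correct (1 ones)


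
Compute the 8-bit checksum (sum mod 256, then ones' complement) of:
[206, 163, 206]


Sum = 575 mod 256 = 63
Complement = 192

192


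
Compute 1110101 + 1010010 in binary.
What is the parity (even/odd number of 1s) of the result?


1110101 = 117
1010010 = 82
Sum = 199 = 11000111
1s count = 5

odd parity (5 ones in 11000111)


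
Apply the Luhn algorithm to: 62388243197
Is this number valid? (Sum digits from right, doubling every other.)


Luhn sum = 59
59 mod 10 = 9

Invalid (Luhn sum mod 10 = 9)


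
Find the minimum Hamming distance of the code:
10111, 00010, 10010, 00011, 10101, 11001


Comparing all pairs, minimum distance: 1
Can detect 0 errors, correct 0 errors

1


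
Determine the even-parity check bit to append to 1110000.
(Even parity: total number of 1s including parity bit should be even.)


Number of 1s in data: 3
Parity bit: 1

1


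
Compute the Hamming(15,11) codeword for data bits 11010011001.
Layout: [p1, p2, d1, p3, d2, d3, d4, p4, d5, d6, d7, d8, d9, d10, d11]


Parity bits: p1=1, p2=0, p3=0, p4=1

101010110011001


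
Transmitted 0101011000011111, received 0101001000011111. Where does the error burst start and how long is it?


XOR: 0000010000000000

Burst at position 5, length 1


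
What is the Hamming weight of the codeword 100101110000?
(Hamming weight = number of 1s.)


Counting 1s in 100101110000

5


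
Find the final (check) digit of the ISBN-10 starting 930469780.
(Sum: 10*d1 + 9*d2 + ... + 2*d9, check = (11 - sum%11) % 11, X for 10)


Weighted sum: 278
278 mod 11 = 3

Check digit: 8


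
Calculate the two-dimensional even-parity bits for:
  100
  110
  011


Row parities: 100
Column parities: 001

Row P: 100, Col P: 001, Corner: 1


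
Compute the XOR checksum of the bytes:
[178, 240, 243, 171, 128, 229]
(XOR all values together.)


XOR chain: 178 ^ 240 ^ 243 ^ 171 ^ 128 ^ 229 = 127

127


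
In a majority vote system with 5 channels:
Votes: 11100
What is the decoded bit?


Ones: 3 out of 5
Threshold: 3

1 (3/5 voted 1)


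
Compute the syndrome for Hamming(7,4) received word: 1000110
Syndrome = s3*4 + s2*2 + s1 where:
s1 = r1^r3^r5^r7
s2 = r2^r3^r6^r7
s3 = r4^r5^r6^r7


s1=0, s2=1, s3=0

Syndrome = 2 (error at position 2)


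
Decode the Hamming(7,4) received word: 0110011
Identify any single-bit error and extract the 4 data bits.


Syndrome = 0: no error detected

Data: 1011 (no errors)


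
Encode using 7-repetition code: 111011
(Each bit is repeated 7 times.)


Each bit -> 7 copies

111111111111111111111000000011111111111111


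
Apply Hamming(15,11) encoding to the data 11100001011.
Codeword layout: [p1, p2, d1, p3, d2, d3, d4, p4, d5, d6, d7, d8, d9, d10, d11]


Parity bits: p1=1, p2=0, p3=1, p4=1

101111010001011


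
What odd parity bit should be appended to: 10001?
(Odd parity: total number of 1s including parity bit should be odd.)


Number of 1s in data: 2
Parity bit: 1

1


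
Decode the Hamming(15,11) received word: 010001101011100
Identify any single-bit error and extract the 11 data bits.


Syndrome = 0: no error detected

Data: 00111011100 (no errors)


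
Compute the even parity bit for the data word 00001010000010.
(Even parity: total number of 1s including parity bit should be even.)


Number of 1s in data: 3
Parity bit: 1

1


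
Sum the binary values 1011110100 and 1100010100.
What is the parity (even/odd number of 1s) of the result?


1011110100 = 756
1100010100 = 788
Sum = 1544 = 11000001000
1s count = 3

odd parity (3 ones in 11000001000)


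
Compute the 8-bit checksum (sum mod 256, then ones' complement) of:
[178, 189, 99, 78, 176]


Sum = 720 mod 256 = 208
Complement = 47

47


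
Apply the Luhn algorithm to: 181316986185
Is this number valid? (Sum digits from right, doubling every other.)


Luhn sum = 56
56 mod 10 = 6

Invalid (Luhn sum mod 10 = 6)


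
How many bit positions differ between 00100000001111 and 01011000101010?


XOR: 01111000100101
Count of 1s: 7

7


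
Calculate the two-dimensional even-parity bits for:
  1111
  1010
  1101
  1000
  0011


Row parities: 00110
Column parities: 0011

Row P: 00110, Col P: 0011, Corner: 0


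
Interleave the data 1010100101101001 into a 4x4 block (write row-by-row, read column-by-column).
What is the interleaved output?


Matrix:
  1010
  1001
  0110
  1001
Read columns: 1101001010100101

1101001010100101


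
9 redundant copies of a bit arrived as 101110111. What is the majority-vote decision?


Ones: 7 out of 9
Threshold: 5

1 (7/9 voted 1)


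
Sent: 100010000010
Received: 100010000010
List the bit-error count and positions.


XOR: 000000000000

0 errors (received matches sent)


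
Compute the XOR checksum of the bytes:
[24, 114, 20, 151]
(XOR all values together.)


XOR chain: 24 ^ 114 ^ 20 ^ 151 = 233

233


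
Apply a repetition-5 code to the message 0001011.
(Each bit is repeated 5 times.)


Each bit -> 5 copies

00000000000000011111000001111111111


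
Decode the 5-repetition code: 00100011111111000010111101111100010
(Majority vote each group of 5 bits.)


Groups: 00100, 01111, 11110, 00010, 11110, 11111, 00010
Majority votes: 0110110

0110110


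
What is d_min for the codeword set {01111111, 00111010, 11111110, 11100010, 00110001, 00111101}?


Comparing all pairs, minimum distance: 2
Can detect 1 errors, correct 0 errors

2


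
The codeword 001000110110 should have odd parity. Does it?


Number of 1s: 5

Yes, parity is correct (5 ones)


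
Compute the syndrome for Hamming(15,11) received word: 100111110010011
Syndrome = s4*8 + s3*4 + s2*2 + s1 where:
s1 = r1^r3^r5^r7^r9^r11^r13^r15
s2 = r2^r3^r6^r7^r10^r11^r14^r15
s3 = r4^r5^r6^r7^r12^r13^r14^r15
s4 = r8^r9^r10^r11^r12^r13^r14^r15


s1=1, s2=1, s3=0, s4=0

Syndrome = 3 (error at position 3)


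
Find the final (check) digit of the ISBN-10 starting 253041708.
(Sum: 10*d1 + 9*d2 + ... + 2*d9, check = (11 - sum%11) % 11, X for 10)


Weighted sum: 162
162 mod 11 = 8

Check digit: 3


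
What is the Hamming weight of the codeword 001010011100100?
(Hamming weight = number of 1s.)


Counting 1s in 001010011100100

6


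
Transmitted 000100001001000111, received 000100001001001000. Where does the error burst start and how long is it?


XOR: 000000000000001111

Burst at position 14, length 4


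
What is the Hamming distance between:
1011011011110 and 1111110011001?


XOR: 0100101000111
Count of 1s: 6

6


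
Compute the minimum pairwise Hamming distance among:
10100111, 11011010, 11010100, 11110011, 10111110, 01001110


Comparing all pairs, minimum distance: 3
Can detect 2 errors, correct 1 errors

3


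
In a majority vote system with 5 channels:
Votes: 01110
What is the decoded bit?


Ones: 3 out of 5
Threshold: 3

1 (3/5 voted 1)


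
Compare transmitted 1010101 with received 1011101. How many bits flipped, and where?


XOR: 0001000

1 error(s) at position(s): 3


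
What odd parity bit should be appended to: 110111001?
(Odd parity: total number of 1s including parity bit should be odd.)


Number of 1s in data: 6
Parity bit: 1

1


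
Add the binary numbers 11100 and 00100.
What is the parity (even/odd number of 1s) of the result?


11100 = 28
00100 = 4
Sum = 32 = 100000
1s count = 1

odd parity (1 ones in 100000)


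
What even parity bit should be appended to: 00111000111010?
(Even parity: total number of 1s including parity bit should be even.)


Number of 1s in data: 7
Parity bit: 1

1


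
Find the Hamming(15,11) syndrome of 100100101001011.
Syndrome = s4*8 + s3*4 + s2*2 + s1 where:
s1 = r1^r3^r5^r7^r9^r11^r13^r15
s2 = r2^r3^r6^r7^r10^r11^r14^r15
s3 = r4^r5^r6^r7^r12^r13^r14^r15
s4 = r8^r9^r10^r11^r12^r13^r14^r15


s1=0, s2=1, s3=1, s4=0

Syndrome = 6 (error at position 6)


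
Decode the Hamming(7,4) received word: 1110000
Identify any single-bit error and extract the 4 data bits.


Syndrome = 0: no error detected

Data: 1000 (no errors)


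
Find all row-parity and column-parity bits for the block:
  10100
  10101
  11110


Row parities: 010
Column parities: 11111

Row P: 010, Col P: 11111, Corner: 1


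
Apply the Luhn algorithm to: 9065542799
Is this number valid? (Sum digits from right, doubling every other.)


Luhn sum = 51
51 mod 10 = 1

Invalid (Luhn sum mod 10 = 1)


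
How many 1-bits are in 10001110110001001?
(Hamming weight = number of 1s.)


Counting 1s in 10001110110001001

8


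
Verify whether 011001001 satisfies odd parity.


Number of 1s: 4

No, parity error (4 ones)


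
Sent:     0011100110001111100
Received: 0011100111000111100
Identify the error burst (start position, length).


XOR: 0000000001001000000

Burst at position 9, length 4


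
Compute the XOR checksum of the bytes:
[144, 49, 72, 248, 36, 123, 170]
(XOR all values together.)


XOR chain: 144 ^ 49 ^ 72 ^ 248 ^ 36 ^ 123 ^ 170 = 228

228


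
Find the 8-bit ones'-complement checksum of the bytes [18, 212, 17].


Sum = 247 mod 256 = 247
Complement = 8

8


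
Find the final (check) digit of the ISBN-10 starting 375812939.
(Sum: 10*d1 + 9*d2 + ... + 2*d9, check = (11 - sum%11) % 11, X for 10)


Weighted sum: 268
268 mod 11 = 4

Check digit: 7


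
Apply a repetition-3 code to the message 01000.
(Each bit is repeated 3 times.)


Each bit -> 3 copies

000111000000000


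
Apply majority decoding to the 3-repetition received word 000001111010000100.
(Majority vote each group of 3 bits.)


Groups: 000, 001, 111, 010, 000, 100
Majority votes: 001000

001000


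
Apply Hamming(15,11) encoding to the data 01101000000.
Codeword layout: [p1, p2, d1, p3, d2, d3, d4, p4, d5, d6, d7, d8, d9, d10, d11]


Parity bits: p1=0, p2=1, p3=0, p4=1

010011011000000


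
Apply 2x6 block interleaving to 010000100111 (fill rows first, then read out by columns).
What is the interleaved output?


Matrix:
  010000
  100111
Read columns: 011000010101

011000010101


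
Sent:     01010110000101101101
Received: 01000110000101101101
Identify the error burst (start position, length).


XOR: 00010000000000000000

Burst at position 3, length 1


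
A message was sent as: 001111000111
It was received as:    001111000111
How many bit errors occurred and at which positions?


XOR: 000000000000

0 errors (received matches sent)


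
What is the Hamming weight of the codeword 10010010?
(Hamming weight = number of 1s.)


Counting 1s in 10010010

3


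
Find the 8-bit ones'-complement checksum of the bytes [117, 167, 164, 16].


Sum = 464 mod 256 = 208
Complement = 47

47


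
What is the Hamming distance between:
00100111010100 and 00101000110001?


XOR: 00001111100101
Count of 1s: 7

7


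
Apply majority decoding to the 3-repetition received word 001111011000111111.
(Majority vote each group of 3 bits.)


Groups: 001, 111, 011, 000, 111, 111
Majority votes: 011011

011011


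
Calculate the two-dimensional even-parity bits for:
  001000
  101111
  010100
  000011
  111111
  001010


Row parities: 110000
Column parities: 000101

Row P: 110000, Col P: 000101, Corner: 0


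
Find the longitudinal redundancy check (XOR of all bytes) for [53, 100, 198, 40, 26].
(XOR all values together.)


XOR chain: 53 ^ 100 ^ 198 ^ 40 ^ 26 = 165

165


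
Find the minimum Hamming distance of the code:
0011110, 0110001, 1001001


Comparing all pairs, minimum distance: 4
Can detect 3 errors, correct 1 errors

4


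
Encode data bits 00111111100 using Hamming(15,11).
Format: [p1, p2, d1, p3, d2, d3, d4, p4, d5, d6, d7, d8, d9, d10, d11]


Parity bits: p1=0, p2=0, p3=0, p4=1

000001111111100


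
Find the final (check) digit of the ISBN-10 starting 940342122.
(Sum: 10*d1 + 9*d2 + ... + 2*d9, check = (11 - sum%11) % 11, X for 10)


Weighted sum: 195
195 mod 11 = 8

Check digit: 3


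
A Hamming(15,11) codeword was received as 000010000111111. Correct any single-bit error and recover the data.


Syndrome = 4: error at position 4

Data: 01000111111 (corrected bit 4)


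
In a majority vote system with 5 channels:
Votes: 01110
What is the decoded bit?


Ones: 3 out of 5
Threshold: 3

1 (3/5 voted 1)


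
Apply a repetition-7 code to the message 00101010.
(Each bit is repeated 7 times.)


Each bit -> 7 copies

00000000000000111111100000001111111000000011111110000000


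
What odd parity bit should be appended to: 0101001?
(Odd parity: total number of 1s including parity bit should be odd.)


Number of 1s in data: 3
Parity bit: 0

0


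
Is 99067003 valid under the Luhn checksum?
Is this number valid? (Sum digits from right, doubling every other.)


Luhn sum = 32
32 mod 10 = 2

Invalid (Luhn sum mod 10 = 2)


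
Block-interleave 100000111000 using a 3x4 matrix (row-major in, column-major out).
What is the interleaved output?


Matrix:
  1000
  0011
  1000
Read columns: 101000010010

101000010010


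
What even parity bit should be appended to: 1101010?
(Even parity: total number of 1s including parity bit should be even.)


Number of 1s in data: 4
Parity bit: 0

0


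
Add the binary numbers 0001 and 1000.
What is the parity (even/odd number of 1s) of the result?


0001 = 1
1000 = 8
Sum = 9 = 1001
1s count = 2

even parity (2 ones in 1001)


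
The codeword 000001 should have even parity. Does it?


Number of 1s: 1

No, parity error (1 ones)


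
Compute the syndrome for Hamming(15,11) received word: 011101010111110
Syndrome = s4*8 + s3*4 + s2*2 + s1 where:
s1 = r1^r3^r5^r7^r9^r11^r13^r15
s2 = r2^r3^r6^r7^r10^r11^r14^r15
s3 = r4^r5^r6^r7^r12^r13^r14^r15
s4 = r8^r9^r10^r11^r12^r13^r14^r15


s1=1, s2=0, s3=1, s4=0

Syndrome = 5 (error at position 5)


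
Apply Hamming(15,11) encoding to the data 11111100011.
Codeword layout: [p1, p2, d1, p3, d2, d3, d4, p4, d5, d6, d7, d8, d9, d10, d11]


Parity bits: p1=1, p2=0, p3=1, p4=0

101111101100011


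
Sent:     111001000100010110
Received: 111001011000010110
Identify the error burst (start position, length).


XOR: 000000011100000000

Burst at position 7, length 3


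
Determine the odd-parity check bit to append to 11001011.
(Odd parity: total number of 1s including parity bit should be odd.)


Number of 1s in data: 5
Parity bit: 0

0


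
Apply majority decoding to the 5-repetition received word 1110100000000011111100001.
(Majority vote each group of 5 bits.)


Groups: 11101, 00000, 00001, 11111, 00001
Majority votes: 10010

10010


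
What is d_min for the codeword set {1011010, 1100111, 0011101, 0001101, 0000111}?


Comparing all pairs, minimum distance: 1
Can detect 0 errors, correct 0 errors

1


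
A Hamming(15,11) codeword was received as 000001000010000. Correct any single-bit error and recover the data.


Syndrome = 13: error at position 13

Data: 00100010100 (corrected bit 13)


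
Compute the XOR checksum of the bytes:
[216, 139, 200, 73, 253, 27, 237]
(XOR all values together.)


XOR chain: 216 ^ 139 ^ 200 ^ 73 ^ 253 ^ 27 ^ 237 = 217

217


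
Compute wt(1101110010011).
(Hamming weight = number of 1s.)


Counting 1s in 1101110010011

8


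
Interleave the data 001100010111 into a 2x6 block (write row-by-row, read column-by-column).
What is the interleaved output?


Matrix:
  001100
  010111
Read columns: 000110110101

000110110101


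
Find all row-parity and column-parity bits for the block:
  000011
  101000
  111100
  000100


Row parities: 0001
Column parities: 010011

Row P: 0001, Col P: 010011, Corner: 1


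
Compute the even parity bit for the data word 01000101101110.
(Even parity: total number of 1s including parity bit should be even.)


Number of 1s in data: 7
Parity bit: 1

1


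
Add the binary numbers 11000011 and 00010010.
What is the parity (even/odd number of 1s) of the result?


11000011 = 195
00010010 = 18
Sum = 213 = 11010101
1s count = 5

odd parity (5 ones in 11010101)


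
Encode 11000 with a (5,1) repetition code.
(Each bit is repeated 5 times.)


Each bit -> 5 copies

1111111111000000000000000


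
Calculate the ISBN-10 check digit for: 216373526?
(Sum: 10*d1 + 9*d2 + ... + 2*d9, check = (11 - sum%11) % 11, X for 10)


Weighted sum: 193
193 mod 11 = 6

Check digit: 5


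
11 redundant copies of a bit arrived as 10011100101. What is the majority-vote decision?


Ones: 6 out of 11
Threshold: 6

1 (6/11 voted 1)


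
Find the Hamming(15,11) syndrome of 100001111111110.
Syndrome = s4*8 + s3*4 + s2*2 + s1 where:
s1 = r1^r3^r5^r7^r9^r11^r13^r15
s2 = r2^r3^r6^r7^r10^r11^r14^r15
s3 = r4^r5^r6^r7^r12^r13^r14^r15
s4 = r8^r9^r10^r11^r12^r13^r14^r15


s1=1, s2=1, s3=1, s4=1

Syndrome = 15 (error at position 15)


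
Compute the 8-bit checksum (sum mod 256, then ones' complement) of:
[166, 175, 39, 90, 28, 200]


Sum = 698 mod 256 = 186
Complement = 69

69


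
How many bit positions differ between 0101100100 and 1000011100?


XOR: 1101111000
Count of 1s: 6

6


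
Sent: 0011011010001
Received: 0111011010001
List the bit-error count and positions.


XOR: 0100000000000

1 error(s) at position(s): 1


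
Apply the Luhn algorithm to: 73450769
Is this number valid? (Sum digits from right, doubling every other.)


Luhn sum = 40
40 mod 10 = 0

Valid (Luhn sum mod 10 = 0)


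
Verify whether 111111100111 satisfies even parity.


Number of 1s: 10

Yes, parity is correct (10 ones)


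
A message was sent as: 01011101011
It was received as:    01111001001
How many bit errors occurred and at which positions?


XOR: 00100100010

3 error(s) at position(s): 2, 5, 9


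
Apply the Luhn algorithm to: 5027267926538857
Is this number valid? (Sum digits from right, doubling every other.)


Luhn sum = 73
73 mod 10 = 3

Invalid (Luhn sum mod 10 = 3)


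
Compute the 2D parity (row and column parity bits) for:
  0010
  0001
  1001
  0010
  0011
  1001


Row parities: 110100
Column parities: 0010

Row P: 110100, Col P: 0010, Corner: 1


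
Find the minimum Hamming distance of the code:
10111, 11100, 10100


Comparing all pairs, minimum distance: 1
Can detect 0 errors, correct 0 errors

1


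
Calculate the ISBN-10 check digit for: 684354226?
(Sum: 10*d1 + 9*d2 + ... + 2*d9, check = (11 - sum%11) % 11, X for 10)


Weighted sum: 261
261 mod 11 = 8

Check digit: 3


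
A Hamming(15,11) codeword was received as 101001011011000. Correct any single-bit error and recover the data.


Syndrome = 2: error at position 2

Data: 10101011000 (corrected bit 2)


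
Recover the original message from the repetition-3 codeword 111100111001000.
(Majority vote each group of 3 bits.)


Groups: 111, 100, 111, 001, 000
Majority votes: 10100

10100


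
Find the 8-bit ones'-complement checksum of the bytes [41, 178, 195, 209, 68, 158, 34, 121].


Sum = 1004 mod 256 = 236
Complement = 19

19


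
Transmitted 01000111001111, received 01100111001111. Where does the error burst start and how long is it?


XOR: 00100000000000

Burst at position 2, length 1


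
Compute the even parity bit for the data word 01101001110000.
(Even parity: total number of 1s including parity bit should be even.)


Number of 1s in data: 6
Parity bit: 0

0


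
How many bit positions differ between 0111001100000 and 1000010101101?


XOR: 1111011001101
Count of 1s: 9

9


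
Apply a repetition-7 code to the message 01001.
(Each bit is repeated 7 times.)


Each bit -> 7 copies

00000001111111000000000000001111111


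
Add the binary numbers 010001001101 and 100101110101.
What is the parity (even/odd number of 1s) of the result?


010001001101 = 1101
100101110101 = 2421
Sum = 3522 = 110111000010
1s count = 6

even parity (6 ones in 110111000010)


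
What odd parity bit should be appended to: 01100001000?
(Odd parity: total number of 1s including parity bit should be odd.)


Number of 1s in data: 3
Parity bit: 0

0


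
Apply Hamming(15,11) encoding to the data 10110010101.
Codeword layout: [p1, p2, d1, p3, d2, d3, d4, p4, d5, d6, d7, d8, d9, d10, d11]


Parity bits: p1=1, p2=1, p3=0, p4=1

111001110010101


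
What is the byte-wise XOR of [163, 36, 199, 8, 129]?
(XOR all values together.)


XOR chain: 163 ^ 36 ^ 199 ^ 8 ^ 129 = 201

201


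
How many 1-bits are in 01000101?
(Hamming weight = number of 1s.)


Counting 1s in 01000101

3


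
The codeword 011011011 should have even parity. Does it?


Number of 1s: 6

Yes, parity is correct (6 ones)


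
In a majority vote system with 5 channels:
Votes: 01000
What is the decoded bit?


Ones: 1 out of 5
Threshold: 3

0 (1/5 voted 1)


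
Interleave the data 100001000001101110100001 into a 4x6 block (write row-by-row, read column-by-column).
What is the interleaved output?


Matrix:
  100001
  000001
  101110
  100001
Read columns: 101100000010001000101101

101100000010001000101101


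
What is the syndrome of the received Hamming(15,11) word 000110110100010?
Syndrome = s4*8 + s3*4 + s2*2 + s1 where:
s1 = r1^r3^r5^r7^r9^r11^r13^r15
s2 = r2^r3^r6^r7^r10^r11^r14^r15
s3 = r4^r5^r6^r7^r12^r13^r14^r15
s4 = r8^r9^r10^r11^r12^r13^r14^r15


s1=0, s2=1, s3=0, s4=1

Syndrome = 10 (error at position 10)
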